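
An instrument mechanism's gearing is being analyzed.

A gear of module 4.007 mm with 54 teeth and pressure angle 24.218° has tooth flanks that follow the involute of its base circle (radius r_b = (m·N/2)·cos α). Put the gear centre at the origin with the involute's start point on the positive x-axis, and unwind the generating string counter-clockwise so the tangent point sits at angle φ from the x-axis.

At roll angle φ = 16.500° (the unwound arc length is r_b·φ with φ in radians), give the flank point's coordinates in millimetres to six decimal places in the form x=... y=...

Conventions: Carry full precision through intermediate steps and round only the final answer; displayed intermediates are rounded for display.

x=102.674338 y=0.778988

single-mesh involute tooth geometry (54T wheel at module 4.007)
pitch radius r_p = m·N/2 = 4.007·54/2 = 108.189000
base radius r_b = r_p·cos α = 108.189000·cos 24.218° = 98.667426
roll angle φ = 16.500° = 0.28797933 rad
x = r_b·(cos φ + φ·sin φ) = 102.674338
y = r_b·(sin φ − φ·cos φ) = 0.778988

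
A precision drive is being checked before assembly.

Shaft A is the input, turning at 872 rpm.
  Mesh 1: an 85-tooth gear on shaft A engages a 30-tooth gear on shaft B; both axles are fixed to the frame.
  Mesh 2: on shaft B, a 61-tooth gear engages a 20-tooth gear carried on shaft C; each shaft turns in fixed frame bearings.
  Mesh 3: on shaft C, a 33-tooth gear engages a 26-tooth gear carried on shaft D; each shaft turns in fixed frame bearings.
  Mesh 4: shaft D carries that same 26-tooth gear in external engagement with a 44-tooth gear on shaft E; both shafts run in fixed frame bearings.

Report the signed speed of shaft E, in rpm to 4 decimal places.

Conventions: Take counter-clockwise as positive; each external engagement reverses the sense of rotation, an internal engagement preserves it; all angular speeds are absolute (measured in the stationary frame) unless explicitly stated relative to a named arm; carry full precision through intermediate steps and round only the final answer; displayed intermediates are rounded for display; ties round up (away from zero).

+5651.6500 rpm

class = fixed-axis compound train [4 meshes; 4 ratios multiply, 4 sense flips]
mesh 1 [85T→30T]: ω = 872.0000×85/30 = 2470.6667 rpm, sense flips to −
mesh 2 [61T→20T]: ω = 2470.6667×61/20 = 7535.5333 rpm, sense flips to +
mesh 3 [33T→26T]: ω = 7535.5333×33/26 = 9564.3308 rpm, sense flips to −
mesh 4 [26T→44T]: ω = 9564.3308×26/44 = 5651.6500 rpm, sense flips to +
signed output speed = +5651.6500 rpm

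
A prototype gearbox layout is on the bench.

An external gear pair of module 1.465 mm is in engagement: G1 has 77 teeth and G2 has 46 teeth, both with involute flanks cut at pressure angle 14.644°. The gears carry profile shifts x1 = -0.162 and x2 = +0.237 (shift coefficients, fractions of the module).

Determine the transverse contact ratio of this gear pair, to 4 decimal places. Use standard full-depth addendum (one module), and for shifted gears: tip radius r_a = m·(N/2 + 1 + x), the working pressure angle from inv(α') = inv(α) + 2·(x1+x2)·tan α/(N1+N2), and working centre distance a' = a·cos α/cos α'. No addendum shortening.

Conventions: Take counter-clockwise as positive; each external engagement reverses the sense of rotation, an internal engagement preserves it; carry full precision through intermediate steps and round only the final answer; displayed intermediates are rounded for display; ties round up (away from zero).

recognized (one external pair, fixed centres): single-mesh tooth geometry, m = 1.465, N1 = 77, N2 = 46
base radii: r_b1 = 54.570282, r_b2 = 32.600428
tip radii: r_a1 = 57.630170, r_a2 = 35.507205
inv(α') = inv(14.644°) + 2·(-0.162+0.237)·tan α/(77+46) = 0.00603335  ⇒  α' = 14.90645°
a' = a·cos α / cos α' = 90.0975·cos 14.644°/cos 14.90645° = 90.206418
action lengths: √(r_a1²−r_b1²) = 18.528918, √(r_a2²−r_b2²) = 14.070312
base pitch p_b = π·m·cos α = 4.452925
CR = (18.528918 + 14.070312 − 90.206418·sin 14.90645°)/4.452925 = 2.109710
contact ratio ≈ 2.1097

2.1097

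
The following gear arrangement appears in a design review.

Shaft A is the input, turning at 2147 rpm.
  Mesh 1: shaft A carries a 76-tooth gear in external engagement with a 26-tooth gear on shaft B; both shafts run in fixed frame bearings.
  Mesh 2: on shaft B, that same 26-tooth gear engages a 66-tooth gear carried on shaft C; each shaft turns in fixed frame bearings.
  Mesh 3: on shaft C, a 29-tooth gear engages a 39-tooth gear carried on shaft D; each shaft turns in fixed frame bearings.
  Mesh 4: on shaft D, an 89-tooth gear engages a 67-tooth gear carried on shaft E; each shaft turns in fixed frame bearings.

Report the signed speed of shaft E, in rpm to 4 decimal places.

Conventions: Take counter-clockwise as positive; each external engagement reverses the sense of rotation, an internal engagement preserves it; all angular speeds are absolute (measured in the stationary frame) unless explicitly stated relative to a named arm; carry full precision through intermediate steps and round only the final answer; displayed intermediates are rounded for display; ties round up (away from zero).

+2442.0261 rpm

class = fixed-axis compound train [4 meshes; 4 ratios multiply, 4 sense flips]
mesh 1 [76T→26T]: ω = 2147.0000×76/26 = 6275.8462 rpm, sense flips to −
mesh 2 [26T→66T]: ω = 6275.8462×26/66 = 2472.3030 rpm, sense flips to +
mesh 3 [29T→39T]: ω = 2472.3030×29/39 = 1838.3792 rpm, sense flips to −
mesh 4 [89T→67T]: ω = 1838.3792×89/67 = 2442.0261 rpm, sense flips to +
signed output speed = +2442.0261 rpm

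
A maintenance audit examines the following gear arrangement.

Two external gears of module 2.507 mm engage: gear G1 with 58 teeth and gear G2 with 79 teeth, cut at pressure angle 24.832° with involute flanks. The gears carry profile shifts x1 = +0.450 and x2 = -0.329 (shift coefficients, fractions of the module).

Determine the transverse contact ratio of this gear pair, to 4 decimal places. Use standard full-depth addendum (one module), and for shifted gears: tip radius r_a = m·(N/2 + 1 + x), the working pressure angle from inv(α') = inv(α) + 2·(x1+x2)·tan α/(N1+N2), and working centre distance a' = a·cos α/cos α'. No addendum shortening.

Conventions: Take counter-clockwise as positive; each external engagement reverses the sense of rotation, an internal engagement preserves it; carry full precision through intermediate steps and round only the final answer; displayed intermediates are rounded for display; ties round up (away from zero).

1.5396

recognized (one external pair, fixed centres): single-mesh tooth geometry, m = 2.507, N1 = 58, N2 = 79
base radii: r_b1 = 65.981104, r_b2 = 89.870814
tip radii: r_a1 = 76.338150, r_a2 = 100.708697
inv(α') = inv(24.832°) + 2·(+0.450-0.329)·tan α/(58+79) = 0.03016003  ⇒  α' = 25.04856°
a' = a·cos α / cos α' = 171.7295·cos 24.832°/cos 25.04856° = 172.031612
action lengths: √(r_a1²−r_b1²) = 38.392800, √(r_a2²−r_b2²) = 45.447535
base pitch p_b = π·m·cos α = 7.147785
CR = (38.392800 + 45.447535 − 172.031612·sin 25.04856°)/7.147785 = 1.539572
contact ratio ≈ 1.5396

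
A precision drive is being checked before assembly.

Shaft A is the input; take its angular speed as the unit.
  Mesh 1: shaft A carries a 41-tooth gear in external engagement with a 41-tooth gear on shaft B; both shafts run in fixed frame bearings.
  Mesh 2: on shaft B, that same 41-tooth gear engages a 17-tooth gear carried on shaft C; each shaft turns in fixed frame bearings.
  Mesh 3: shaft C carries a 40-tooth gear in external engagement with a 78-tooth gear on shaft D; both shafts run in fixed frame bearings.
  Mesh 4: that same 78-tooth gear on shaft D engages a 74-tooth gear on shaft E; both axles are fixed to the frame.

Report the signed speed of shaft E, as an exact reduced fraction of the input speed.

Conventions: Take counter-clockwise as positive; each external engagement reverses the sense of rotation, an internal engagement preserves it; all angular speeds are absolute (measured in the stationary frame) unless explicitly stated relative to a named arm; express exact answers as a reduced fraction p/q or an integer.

820/629

4-mesh fixed-axis compound train (all bearings frame-fixed)
mesh 1 [41T→41T]: |ω|/ω_in = 1×41/41 = 1, sense flips to −
mesh 2 [41T→17T]: |ω|/ω_in = 1×41/17 = 41/17, sense flips to +
mesh 3 [40T→78T]: |ω|/ω_in = (41/17)×40/78 = 820/663, sense flips to −
mesh 4 [78T→74T]: |ω|/ω_in = (820/663)×78/74 = 820/629, sense flips to +
signed output speed (× input speed) = 820/629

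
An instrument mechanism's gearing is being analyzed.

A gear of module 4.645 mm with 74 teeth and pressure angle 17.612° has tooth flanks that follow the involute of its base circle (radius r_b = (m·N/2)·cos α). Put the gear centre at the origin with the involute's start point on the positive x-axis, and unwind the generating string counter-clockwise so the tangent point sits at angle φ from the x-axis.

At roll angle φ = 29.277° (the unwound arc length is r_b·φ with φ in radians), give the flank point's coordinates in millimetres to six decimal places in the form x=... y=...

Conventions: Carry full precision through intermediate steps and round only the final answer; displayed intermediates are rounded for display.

class = single-mesh tooth geometry [base-circle involute, m = 4.645, 74T]
pitch radius r_p = m·N/2 = 4.645·74/2 = 171.865000
base radius r_b = r_p·cos α = 171.865000·cos 17.612° = 163.809227
roll angle φ = 29.277° = 0.51098005 rad
x = r_b·(cos φ + φ·sin φ) = 183.818756
y = r_b·(sin φ − φ·cos φ) = 7.096543

x=183.818756 y=7.096543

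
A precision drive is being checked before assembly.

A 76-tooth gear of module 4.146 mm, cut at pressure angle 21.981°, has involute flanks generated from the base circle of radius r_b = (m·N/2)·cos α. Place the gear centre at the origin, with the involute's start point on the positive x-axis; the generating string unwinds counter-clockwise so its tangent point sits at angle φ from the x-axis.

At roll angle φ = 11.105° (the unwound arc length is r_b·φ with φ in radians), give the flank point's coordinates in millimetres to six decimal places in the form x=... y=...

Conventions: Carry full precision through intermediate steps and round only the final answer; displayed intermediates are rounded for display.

class = single-mesh tooth geometry [base-circle involute, m = 4.146, 76T]
pitch radius r_p = m·N/2 = 4.146·76/2 = 157.548000
base radius r_b = r_p·cos α = 157.548000·cos 21.981° = 146.095525
roll angle φ = 11.105° = 0.19381881 rad
x = r_b·(cos φ + φ·sin φ) = 148.813901
y = r_b·(sin φ − φ·cos φ) = 0.353241

x=148.813901 y=0.353241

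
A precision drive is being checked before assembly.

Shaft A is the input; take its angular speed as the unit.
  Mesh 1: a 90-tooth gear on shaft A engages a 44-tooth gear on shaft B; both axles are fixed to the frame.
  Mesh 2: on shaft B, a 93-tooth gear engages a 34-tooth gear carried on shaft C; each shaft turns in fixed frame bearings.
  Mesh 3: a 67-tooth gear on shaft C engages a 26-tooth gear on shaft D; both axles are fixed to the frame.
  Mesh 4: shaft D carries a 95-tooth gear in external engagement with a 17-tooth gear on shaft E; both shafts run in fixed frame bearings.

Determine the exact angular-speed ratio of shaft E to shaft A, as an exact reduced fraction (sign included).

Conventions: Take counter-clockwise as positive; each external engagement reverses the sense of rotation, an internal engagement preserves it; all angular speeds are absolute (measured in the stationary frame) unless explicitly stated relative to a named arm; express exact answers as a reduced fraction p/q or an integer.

26637525/330616

class = fixed-axis compound train [4 meshes; 4 ratios multiply, 4 sense flips]
mesh 1 [90T→44T]: running ratio 45/22, sense −
mesh 2 [93T→34T]: running ratio 4185/748, sense +
mesh 3 [67T→26T]: running ratio 280395/19448, sense −
mesh 4 [95T→17T]: running ratio 26637525/330616, sense +
ω_out/ω_in = 26637525/330616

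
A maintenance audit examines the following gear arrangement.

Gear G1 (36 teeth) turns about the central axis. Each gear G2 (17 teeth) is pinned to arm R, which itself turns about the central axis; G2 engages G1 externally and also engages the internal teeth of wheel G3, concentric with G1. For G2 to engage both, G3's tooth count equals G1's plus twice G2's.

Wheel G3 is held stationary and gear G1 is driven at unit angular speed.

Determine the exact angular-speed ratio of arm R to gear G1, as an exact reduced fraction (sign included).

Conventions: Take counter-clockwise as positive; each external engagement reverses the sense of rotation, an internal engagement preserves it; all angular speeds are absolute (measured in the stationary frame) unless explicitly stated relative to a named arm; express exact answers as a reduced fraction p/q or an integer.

planetary set (36T centre, 17T on arm, 70T internal) — Willis relation
ring teeth: 36 + 2·17 = 70
36(ω_sun−ω_arm) = −70(ω_ring−ω_arm),  ω_ring = 0, ω_sun = 1
36(1−ω_arm) = −70(0−ω_arm)  ⇒  106·ω_arm = 36  ⇒  ω_arm = 18/53
ω_out/ω_in = 18/53

18/53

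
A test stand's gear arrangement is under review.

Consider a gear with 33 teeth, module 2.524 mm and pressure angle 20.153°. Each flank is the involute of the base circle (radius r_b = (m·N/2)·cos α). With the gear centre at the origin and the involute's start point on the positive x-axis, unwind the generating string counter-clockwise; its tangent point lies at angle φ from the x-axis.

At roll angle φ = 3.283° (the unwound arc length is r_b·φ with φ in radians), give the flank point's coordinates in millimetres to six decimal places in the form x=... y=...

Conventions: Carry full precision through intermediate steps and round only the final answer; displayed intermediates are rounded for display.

single-mesh involute tooth geometry (33T wheel at module 2.524)
pitch radius r_p = m·N/2 = 2.524·33/2 = 41.646000
base radius r_b = r_p·cos α = 41.646000·cos 20.153° = 39.096263
roll angle φ = 3.283° = 0.05729916 rad
x = r_b·(cos φ + φ·sin φ) = 39.160391
y = r_b·(sin φ − φ·cos φ) = 0.002451

x=39.160391 y=0.002451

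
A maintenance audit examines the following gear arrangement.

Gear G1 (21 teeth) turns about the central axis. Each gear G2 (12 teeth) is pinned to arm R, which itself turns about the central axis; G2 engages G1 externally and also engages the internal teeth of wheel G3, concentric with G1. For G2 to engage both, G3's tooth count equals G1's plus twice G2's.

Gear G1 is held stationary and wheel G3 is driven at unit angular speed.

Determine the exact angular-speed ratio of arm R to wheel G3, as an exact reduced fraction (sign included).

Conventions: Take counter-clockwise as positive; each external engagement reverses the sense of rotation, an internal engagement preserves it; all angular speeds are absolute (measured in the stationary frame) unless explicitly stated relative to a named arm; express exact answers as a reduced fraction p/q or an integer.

planetary set (21T centre, 12T on arm, 45T internal) — Willis relation
ring teeth: 21 + 2·12 = 45
21(ω_sun−ω_arm) = −45(ω_ring−ω_arm),  ω_sun = 0, ω_ring = 1
21(0−ω_arm) = −45(1−ω_arm)  ⇒  66·ω_arm = 45  ⇒  ω_arm = 15/22
ω_out/ω_in = 15/22

15/22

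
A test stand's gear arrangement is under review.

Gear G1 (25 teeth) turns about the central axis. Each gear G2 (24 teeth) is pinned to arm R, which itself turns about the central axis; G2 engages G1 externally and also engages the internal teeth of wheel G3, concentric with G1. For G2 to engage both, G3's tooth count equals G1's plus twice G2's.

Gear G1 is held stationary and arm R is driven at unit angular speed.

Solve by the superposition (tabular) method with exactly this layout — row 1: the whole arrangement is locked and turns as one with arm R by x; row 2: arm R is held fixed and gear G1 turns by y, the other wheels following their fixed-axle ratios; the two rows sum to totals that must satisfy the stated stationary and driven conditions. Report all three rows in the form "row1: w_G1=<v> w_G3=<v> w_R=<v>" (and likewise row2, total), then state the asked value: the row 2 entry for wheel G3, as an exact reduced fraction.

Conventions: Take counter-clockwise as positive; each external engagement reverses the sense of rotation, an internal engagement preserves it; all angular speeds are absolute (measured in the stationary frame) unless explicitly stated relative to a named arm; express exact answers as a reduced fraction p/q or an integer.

row1: w_G1=1 w_G3=1 w_R=1
row2: w_G1=-1 w_G3=25/73 w_R=0
total: w_G1=0 w_G3=98/73 w_R=1
asked value: 25/73

planetary set (25T centre, 24T on arm, 73T internal) — Willis relation
row 1: whole set turns with the arm by x
superposition row 2 [arm held]: sun y, ring −(25/73)·y, arm 0
boundary: total ω_sun = x + y = 0 and total ω_arm = x = 1  ⇒  y = -1, x = 1
row 2 ring = −(25/73)·(-1) = 25/73
totals (row 1 + row 2): sun 1 + (-1) = 0, ring 1 + 25/73 = 98/73, arm 1 + 0 = 1
asked cell (row2, ring) = 25/73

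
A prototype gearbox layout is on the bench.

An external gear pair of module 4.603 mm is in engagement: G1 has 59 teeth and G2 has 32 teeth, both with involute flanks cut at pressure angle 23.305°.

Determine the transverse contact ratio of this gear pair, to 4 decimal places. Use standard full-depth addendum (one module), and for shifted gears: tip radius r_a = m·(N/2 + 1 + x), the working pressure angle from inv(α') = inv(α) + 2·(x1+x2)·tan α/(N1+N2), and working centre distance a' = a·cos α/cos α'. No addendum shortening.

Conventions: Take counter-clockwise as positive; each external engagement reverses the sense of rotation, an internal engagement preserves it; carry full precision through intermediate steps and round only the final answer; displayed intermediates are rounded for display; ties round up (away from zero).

single-mesh involute tooth geometry (59T engaging 32T at module 4.603)
base radii: r_b1 = 124.709769, r_b2 = 67.639197
tip radii: r_a1 = 140.391500, r_a2 = 78.251000
no profile shift: α' = α, a' = a
action lengths: √(r_a1²−r_b1²) = 64.476715, √(r_a2²−r_b2²) = 39.346640
base pitch p_b = π·m·cos α = 13.280925
CR = (64.476715 + 39.346640 − 209.436500·sin 23.30500°)/13.280925 = 1.578573
contact ratio ≈ 1.5786

1.5786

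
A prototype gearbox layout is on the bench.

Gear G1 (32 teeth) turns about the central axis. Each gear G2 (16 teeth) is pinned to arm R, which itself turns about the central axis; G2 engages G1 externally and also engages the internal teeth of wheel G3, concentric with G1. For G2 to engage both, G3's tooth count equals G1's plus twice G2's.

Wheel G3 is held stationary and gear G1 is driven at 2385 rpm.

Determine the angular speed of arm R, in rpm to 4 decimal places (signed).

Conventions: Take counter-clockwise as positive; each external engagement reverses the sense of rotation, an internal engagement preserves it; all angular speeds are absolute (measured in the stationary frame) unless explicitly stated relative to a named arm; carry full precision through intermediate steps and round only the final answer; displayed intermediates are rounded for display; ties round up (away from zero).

+795.0000 rpm

recognized (axles ride arm R): planetary set, 32/16/64 teeth
normalise by the input: solve with ω_sun = 1, then scale by 2385 rpm
ring teeth: 32 + 2·16 = 64
32(ω_sun−ω_arm) = −64(ω_ring−ω_arm),  ω_ring = 0, ω_sun = 1
32(1−ω_arm) = −64(0−ω_arm)  ⇒  96·ω_arm = 32  ⇒  ω_arm = 1/3
scale: ω_arm = 1/3 × 2385 rpm = +795.0000 rpm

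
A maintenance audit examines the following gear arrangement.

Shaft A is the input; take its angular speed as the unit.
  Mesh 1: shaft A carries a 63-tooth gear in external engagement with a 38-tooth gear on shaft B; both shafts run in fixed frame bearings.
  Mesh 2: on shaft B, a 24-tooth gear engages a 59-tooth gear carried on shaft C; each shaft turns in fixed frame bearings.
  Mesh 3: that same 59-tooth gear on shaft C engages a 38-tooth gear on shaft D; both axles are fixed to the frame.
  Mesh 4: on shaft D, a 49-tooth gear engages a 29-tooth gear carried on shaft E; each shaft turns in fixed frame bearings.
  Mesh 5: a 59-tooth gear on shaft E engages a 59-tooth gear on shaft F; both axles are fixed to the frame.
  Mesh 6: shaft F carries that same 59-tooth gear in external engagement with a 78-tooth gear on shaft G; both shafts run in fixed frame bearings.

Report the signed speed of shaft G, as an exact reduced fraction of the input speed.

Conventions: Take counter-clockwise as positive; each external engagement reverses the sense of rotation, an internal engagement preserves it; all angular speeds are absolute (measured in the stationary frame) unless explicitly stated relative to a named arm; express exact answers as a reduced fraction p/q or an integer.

182133/136097

6-mesh fixed-axis compound train (all bearings frame-fixed)
mesh 1 [63T→38T]: |ω|/ω_in = 1×63/38 = 63/38, sense flips to −
mesh 2 [24T→59T]: |ω|/ω_in = (63/38)×24/59 = 756/1121, sense flips to +
mesh 3 [59T→38T]: |ω|/ω_in = (756/1121)×59/38 = 378/361, sense flips to −
mesh 4 [49T→29T]: |ω|/ω_in = (378/361)×49/29 = 18522/10469, sense flips to +
mesh 5 [59T→59T]: |ω|/ω_in = (18522/10469)×59/59 = 18522/10469, sense flips to −
mesh 6 [59T→78T]: |ω|/ω_in = (18522/10469)×59/78 = 182133/136097, sense flips to +
signed output speed (× input speed) = 182133/136097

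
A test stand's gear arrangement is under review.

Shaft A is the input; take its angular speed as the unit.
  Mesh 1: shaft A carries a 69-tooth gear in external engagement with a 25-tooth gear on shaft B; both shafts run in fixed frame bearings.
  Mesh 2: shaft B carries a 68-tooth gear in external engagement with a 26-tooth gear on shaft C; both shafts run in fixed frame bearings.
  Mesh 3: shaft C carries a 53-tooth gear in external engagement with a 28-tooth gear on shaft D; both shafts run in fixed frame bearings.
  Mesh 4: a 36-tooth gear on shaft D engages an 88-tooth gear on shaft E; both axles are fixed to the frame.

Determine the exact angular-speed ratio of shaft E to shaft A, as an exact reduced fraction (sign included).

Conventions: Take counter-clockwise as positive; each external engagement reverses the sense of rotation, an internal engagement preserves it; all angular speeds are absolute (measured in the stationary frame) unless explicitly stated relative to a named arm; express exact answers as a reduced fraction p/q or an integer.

class = fixed-axis compound train [4 meshes; 4 ratios multiply, 4 sense flips]
mesh 1 [69T→25T]: running ratio 69/25, sense −
mesh 2 [68T→26T]: running ratio 2346/325, sense +
mesh 3 [53T→28T]: running ratio 62169/4550, sense −
mesh 4 [36T→88T]: running ratio 559521/100100, sense +
ω_out/ω_in = 559521/100100

559521/100100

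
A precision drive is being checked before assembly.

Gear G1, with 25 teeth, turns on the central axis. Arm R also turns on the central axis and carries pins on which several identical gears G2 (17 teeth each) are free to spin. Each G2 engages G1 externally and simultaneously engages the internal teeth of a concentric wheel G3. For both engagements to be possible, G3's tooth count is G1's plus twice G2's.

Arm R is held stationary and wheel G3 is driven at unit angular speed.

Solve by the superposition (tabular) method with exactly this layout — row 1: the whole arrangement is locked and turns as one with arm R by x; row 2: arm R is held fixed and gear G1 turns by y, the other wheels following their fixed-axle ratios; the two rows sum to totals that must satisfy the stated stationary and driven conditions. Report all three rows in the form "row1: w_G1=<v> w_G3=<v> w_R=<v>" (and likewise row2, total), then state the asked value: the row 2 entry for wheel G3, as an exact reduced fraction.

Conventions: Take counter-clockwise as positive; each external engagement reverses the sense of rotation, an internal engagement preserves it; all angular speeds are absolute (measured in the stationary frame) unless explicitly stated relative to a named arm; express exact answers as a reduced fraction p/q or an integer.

class = planetary set [G3 = 25+2·17 = 59; Willis about the carrier]
row 1: whole set turns with the arm by x
row 2: sun turns y, ring = −(25/59)·y, arm 0
boundary: total ω_arm = x = 0 and total ω_ring = x − (25/59)·y = 1  ⇒  y = -59/25, x = 0
row 2 ring = −(25/59)·(-59/25) = 1
totals (row 1 + row 2): sun 0 + (-59/25) = -59/25, ring 0 + 1 = 1, arm 0 + 0 = 0
asked cell (row2, ring) = 1

row1: w_G1=0 w_G3=0 w_R=0
row2: w_G1=-59/25 w_G3=1 w_R=0
total: w_G1=-59/25 w_G3=1 w_R=0
asked value: 1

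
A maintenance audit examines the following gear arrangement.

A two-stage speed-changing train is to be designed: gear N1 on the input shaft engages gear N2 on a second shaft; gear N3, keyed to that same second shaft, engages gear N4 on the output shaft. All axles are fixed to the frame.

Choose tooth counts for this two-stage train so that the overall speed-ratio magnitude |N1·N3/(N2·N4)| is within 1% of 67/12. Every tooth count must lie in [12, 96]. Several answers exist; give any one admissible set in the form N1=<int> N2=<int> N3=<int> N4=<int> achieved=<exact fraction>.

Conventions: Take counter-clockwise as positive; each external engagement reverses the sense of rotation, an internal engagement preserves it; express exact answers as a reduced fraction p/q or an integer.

N1=13 N2=12 N3=67 N4=13 achieved=67/12

2-stage fixed-axis compound train for ratio 67/12
target = 67/12 in lowest terms: an exact hit needs N1·N3 = k·67 and N2·N4 = k·12 for one integer k, every count in [12, 96]; additionally prefer no 1:1 stage (N1 ≠ N2, N3 ≠ N4)
k = 1…12: no 1:1-free in-range split of k·67 and k·12 into factor pairs; take k = 13
k = 13: N1·N3 = 871 = 13·67, N2·N4 = 156 = 12·13
achieved = 13·67/(12·13) = 67/12; |achieved − target| = 0 ≤ 67/1200 ✓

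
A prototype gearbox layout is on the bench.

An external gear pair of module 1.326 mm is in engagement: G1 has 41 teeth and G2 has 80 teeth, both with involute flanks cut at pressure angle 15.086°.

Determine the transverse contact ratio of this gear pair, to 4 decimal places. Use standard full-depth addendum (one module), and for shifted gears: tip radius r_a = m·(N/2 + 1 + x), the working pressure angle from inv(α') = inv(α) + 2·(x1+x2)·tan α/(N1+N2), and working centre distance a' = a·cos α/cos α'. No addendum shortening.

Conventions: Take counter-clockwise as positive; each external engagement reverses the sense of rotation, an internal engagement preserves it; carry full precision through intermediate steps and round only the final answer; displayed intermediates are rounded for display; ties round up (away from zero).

2.1132

topology: single-mesh involute geometry — m = 1.326, 41T/80T pair
base radii: r_b1 = 26.246172, r_b2 = 51.212043
tip radii: r_a1 = 28.509000, r_a2 = 54.366000
no profile shift: α' = α, a' = a
action lengths: √(r_a1²−r_b1²) = 11.131107, √(r_a2²−r_b2²) = 18.247975
base pitch p_b = π·m·cos α = 4.022184
CR = (11.131107 + 18.247975 − 80.223000·sin 15.08600°)/4.022184 = 2.113169
contact ratio ≈ 2.1132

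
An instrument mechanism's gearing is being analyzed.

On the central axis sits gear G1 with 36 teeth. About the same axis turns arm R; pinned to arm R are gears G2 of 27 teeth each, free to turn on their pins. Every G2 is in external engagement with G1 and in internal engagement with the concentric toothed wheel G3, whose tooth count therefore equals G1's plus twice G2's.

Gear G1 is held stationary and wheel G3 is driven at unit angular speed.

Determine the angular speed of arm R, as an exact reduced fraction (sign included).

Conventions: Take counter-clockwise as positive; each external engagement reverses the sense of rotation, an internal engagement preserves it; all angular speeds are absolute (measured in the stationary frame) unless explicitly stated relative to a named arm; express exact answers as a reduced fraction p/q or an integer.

5/7

topology: planetary set — G1 36T / G2 27T / G3 90T, arm = carrier (Willis)
ring teeth: 36 + 2·27 = 90
36(ω_sun−ω_arm) = −90(ω_ring−ω_arm),  ω_sun = 0, ω_ring = 1
36(0−ω_arm) = −90(1−ω_arm)  ⇒  126·ω_arm = 90  ⇒  ω_arm = 5/7
exact speed ratio = 5/7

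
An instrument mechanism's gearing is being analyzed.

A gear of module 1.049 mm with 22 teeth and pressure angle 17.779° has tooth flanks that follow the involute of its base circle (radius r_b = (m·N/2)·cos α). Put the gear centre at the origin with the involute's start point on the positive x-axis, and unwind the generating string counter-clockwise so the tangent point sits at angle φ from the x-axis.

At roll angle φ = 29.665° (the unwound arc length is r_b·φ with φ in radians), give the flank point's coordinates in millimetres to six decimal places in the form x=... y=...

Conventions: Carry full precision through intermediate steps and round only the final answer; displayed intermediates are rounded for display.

x=12.363423 y=0.494848

class = single-mesh tooth geometry [base-circle involute, m = 1.049, 22T]
pitch radius r_p = m·N/2 = 1.049·22/2 = 11.539000
base radius r_b = r_p·cos α = 11.539000·cos 17.779° = 10.987913
roll angle φ = 29.665° = 0.51775192 rad
x = r_b·(cos φ + φ·sin φ) = 12.363423
y = r_b·(sin φ − φ·cos φ) = 0.494848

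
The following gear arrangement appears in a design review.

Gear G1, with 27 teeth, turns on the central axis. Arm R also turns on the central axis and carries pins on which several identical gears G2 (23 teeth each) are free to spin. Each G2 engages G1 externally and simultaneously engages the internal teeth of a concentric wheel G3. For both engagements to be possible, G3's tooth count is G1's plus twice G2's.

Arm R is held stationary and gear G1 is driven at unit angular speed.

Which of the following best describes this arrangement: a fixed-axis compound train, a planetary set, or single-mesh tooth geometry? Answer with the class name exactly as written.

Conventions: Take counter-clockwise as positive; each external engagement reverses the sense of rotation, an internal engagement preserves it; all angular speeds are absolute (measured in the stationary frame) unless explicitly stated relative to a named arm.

planetary set (27T centre, 23T on arm, 73T internal) — Willis relation
classification: planetary set

planetary set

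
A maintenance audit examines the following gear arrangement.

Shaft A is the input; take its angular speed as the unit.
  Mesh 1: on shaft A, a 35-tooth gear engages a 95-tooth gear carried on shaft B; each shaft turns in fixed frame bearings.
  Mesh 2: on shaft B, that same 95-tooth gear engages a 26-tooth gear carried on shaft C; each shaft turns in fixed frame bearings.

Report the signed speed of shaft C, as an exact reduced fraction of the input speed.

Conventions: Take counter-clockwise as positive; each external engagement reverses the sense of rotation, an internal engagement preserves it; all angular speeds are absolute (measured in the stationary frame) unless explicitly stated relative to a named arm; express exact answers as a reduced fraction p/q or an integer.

2-mesh fixed-axis compound train (all bearings frame-fixed)
mesh 1 [35T→95T]: |ω|/ω_in = 1×35/95 = 7/19, sense flips to −
mesh 2 [95T→26T]: |ω|/ω_in = (7/19)×95/26 = 35/26, sense flips to +
signed output speed (× input speed) = 35/26

35/26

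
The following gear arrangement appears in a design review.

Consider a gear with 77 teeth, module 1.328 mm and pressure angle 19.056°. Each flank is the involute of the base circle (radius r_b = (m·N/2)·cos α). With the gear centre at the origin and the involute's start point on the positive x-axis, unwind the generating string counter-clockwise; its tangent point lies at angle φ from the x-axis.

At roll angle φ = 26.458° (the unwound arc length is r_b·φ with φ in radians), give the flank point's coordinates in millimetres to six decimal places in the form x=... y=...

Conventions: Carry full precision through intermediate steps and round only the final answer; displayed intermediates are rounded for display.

x=53.207275 y=1.552655

recognized (one wheel, involute flank): single-mesh tooth geometry, m = 1.328, N = 77
pitch radius r_p = m·N/2 = 1.328·77/2 = 51.128000
base radius r_b = r_p·cos α = 51.128000·cos 19.056° = 48.326181
roll angle φ = 26.458° = 0.46177921 rad
x = r_b·(cos φ + φ·sin φ) = 53.207275
y = r_b·(sin φ − φ·cos φ) = 1.552655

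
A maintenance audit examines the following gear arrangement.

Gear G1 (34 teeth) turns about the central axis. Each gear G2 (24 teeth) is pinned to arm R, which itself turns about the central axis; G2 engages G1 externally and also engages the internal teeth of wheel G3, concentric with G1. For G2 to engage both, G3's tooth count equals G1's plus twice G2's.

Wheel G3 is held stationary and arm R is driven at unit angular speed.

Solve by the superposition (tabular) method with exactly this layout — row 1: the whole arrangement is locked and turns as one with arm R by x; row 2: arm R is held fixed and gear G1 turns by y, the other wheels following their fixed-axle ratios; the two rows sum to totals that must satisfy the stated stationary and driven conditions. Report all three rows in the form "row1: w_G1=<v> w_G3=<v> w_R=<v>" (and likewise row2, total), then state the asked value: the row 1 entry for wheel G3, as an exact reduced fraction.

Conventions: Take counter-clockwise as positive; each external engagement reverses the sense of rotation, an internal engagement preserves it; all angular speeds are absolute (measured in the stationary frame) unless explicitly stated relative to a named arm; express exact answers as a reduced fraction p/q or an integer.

class = planetary set [G3 = 34+2·24 = 82; Willis about the carrier]
superposition row 1 [locked train]: every member turns x
row 2 (arm held, sun turns y): ω_ring = −(34/82)·y, ω_arm = 0
boundary: total ω_ring = x − (34/82)·y = 0 and total ω_arm = x = 1  ⇒  y = 41/17, x = 1
row 2 ring = −(34/82)·41/17 = -1
totals (row 1 + row 2): sun 1 + 41/17 = 58/17, ring 1 + (-1) = 0, arm 1 + 0 = 1
asked cell (row1, ring) = 1

row1: w_G1=1 w_G3=1 w_R=1
row2: w_G1=41/17 w_G3=-1 w_R=0
total: w_G1=58/17 w_G3=0 w_R=1
asked value: 1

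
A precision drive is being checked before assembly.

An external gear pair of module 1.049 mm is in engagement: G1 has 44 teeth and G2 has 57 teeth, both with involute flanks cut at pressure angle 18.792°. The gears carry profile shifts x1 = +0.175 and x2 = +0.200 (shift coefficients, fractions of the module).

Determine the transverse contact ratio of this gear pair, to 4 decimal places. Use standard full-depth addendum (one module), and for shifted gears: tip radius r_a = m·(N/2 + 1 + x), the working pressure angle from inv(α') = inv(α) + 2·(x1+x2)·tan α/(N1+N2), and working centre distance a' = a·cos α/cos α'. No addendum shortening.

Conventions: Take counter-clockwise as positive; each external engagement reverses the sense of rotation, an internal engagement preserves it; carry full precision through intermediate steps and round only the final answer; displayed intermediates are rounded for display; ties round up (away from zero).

class = single-mesh tooth geometry [involute pair 44T × 57T, m = 1.049]
base radii: r_b1 = 21.847810, r_b2 = 28.302845
tip radii: r_a1 = 24.310575, r_a2 = 31.155300
inv(α') = inv(18.792°) + 2·(+0.175+0.200)·tan α/(44+57) = 0.01481647  ⇒  α' = 19.96190°
a' = a·cos α / cos α' = 52.9745·cos 18.792°/cos 19.96190° = 53.356309
action lengths: √(r_a1²−r_b1²) = 10.661954, √(r_a2²−r_b2²) = 13.023122
base pitch p_b = π·m·cos α = 3.119860
CR = (10.661954 + 13.023122 − 53.356309·sin 19.96190°)/3.119860 = 1.753121
contact ratio ≈ 1.7531

1.7531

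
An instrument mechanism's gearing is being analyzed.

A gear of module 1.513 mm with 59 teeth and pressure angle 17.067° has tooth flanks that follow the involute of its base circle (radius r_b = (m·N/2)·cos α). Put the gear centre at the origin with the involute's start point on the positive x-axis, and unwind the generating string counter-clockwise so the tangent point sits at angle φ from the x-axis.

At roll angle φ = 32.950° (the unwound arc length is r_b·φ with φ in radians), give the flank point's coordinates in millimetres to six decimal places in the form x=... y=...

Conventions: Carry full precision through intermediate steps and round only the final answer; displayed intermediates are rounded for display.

x=49.150855 y=2.616659

class = single-mesh tooth geometry [base-circle involute, m = 1.513, 59T]
pitch radius r_p = m·N/2 = 1.513·59/2 = 44.633500
base radius r_b = r_p·cos α = 44.633500·cos 17.067° = 42.667939
roll angle φ = 32.950° = 0.57508599 rad
x = r_b·(cos φ + φ·sin φ) = 49.150855
y = r_b·(sin φ − φ·cos φ) = 2.616659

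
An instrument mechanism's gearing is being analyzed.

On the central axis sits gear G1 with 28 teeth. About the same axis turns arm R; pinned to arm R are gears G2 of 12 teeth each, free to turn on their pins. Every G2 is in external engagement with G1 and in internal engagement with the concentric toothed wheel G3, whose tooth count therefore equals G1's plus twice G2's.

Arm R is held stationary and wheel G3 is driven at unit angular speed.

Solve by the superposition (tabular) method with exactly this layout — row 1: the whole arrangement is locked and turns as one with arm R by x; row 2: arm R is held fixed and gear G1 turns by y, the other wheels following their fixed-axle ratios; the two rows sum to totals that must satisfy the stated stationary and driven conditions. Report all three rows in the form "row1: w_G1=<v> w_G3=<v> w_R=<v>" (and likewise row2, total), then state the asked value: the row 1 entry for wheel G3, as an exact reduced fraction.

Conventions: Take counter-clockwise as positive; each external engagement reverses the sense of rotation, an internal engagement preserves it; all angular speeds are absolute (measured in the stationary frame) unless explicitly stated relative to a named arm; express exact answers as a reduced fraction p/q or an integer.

row1: w_G1=0 w_G3=0 w_R=0
row2: w_G1=-13/7 w_G3=1 w_R=0
total: w_G1=-13/7 w_G3=1 w_R=0
asked value: 0

recognized (axles ride arm R): planetary set, 28/12/52 teeth
row 1 (train locked, turned with arm): all members turn x
row 2: sun turns y, ring = −(28/52)·y, arm 0
boundary: total ω_arm = x = 0 and total ω_ring = x − (28/52)·y = 1  ⇒  y = -13/7, x = 0
row 2 ring = −(28/52)·(-13/7) = 1
totals (row 1 + row 2): sun 0 + (-13/7) = -13/7, ring 0 + 1 = 1, arm 0 + 0 = 0
asked cell (row1, ring) = 0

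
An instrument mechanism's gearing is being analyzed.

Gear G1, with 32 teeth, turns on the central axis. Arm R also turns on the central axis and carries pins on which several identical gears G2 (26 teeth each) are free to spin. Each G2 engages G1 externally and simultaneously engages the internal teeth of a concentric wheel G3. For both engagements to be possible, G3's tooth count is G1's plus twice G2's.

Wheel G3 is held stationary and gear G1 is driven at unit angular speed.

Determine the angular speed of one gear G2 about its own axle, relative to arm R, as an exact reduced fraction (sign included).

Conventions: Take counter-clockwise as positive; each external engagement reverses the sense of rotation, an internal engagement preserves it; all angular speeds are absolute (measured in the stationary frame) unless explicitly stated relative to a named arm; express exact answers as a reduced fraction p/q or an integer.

-336/377

recognized (axles ride arm R): planetary set, 32/26/84 teeth
ring teeth: 32 + 2·26 = 84
32(ω_sun−ω_arm) = −84(ω_ring−ω_arm),  ω_ring = 0, ω_sun = 1
32(1−ω_arm) = −84(0−ω_arm)  ⇒  116·ω_arm = 32  ⇒  ω_arm = 8/29
sun–planet mesh: 32·(1−8/29) = −26·(ω_p−ω_arm)  ⇒  ω_p−ω_arm = -336/377
exact speed ratio = -336/377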